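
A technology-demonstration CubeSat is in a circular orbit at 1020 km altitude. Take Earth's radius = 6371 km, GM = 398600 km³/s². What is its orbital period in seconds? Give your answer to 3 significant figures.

Semi-major axis a = 6371 + 1020 = 7391 km. Period T = 2π√(a³/μ) = 2π√(7391³/398600) = 6323.6 s = 105.39 min.

6320 seconds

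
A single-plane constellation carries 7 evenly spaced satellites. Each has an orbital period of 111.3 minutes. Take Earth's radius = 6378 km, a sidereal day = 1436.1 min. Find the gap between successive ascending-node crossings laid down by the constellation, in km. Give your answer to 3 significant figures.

444 km

T = 111.3 min = 6678.0 s.
Single-satellite node shift = (6678.0/86166) × 360° = 27.90°.
With 7 satellites evenly phased, successive equator crossings are 27.90/7 = 3.986° apart.
That is 3.986 × 111.3 = 444 km at the equator.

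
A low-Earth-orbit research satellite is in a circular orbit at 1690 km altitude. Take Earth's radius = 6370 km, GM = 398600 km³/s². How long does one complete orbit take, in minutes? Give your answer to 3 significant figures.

Semi-major axis a = 6370 + 1690 = 8060 km. Period T = 2π√(a³/μ) = 2π√(8060³/398600) = 7201.3 s = 120.02 min.

120 min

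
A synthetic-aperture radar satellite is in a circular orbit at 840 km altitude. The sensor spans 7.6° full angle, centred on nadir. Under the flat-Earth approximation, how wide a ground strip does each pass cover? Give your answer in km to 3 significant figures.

Half-angle = 7.6°/2 = 3.8°.
Swath width ≈ 2h·tan(θ/2) = 2 × 840 × tan(3.8°) = 111.6 km.

112 km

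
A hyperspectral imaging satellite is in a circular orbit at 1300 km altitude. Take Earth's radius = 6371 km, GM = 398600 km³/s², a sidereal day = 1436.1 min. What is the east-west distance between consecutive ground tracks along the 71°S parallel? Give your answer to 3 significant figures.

Semi-major axis a = 6371 + 1300 = 7671 km. Period T = 2π√(a³/μ) = 2π√(7671³/398600) = 6686.4 s = 111.44 min.
Node shift per orbit = (6686.4/86166) × 360° = 27.94°.
Equatorial spacing = 27.94 × 111.2 km/° = 3106 km.
At 71° latitude, spacing = 3106 × cos(71°) = 1011 km.

1010 km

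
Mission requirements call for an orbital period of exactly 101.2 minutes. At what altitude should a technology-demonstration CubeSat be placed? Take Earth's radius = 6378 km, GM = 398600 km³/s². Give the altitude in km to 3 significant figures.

T = 101.2 min = 6072.0 s.
From T = 2π√(a³/μ): a = (μ T²/4π²)^(1/3) = (398600 × 6072.0² / 4π²)^(1/3) = 7194 km.
Altitude h = a − R = 7194 − 6378 = 816 km.

816 km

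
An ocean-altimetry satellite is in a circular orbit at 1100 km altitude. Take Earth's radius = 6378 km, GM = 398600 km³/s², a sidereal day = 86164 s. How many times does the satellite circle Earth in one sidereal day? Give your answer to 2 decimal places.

Semi-major axis a = 6378 + 1100 = 7478 km. Period T = 2π√(a³/μ) = 2π√(7478³/398600) = 6435.6 s = 107.26 min.
Orbits per sidereal day = 86164 / 6435.6 = 13.389.

13.39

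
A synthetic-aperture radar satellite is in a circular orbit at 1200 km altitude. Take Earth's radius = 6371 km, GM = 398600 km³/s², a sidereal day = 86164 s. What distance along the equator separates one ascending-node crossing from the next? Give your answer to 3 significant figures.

Semi-major axis a = 6371 + 1200 = 7571 km. Period T = 2π√(a³/μ) = 2π√(7571³/398600) = 6556.0 s = 109.27 min.
During one orbit Earth rotates (6556.0 / 86164) × 360° = 27.39°.
At the equator that is 27.39° × (2π·6371/360) km/° = 27.39 × 111.2 = 3046 km.

3050 km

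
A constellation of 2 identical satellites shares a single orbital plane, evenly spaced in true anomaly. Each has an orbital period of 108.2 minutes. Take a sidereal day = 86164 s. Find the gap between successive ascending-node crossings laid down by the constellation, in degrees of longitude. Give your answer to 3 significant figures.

T = 108.2 min = 6492.0 s.
Single-satellite node shift = (6492.0/86164) × 360° = 27.12°.
With 2 satellites evenly phased, successive equator crossings are 27.12/2 = 13.562° apart.

13.6°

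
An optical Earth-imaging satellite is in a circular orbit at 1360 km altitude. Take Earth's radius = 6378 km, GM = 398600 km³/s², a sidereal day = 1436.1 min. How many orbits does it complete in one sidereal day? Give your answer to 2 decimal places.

Semi-major axis a = 6378 + 1360 = 7738 km. Period T = 2π√(a³/μ) = 2π√(7738³/398600) = 6774.1 s = 112.90 min.
Orbits per sidereal day = 86166 / 6774.1 = 12.720.

12.72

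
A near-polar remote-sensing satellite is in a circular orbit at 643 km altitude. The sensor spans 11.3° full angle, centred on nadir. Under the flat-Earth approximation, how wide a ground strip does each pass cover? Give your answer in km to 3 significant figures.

127 km

Half-angle = 11.3°/2 = 5.65°.
Swath width ≈ 2h·tan(θ/2) = 2 × 643 × tan(5.65°) = 127.2 km.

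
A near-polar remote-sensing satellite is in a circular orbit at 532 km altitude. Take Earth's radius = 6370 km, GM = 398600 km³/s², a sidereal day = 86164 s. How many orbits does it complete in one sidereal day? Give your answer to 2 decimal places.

Semi-major axis a = 6370 + 532 = 6902 km. Period T = 2π√(a³/μ) = 2π√(6902³/398600) = 5706.6 s = 95.11 min.
Orbits per sidereal day = 86164 / 5706.6 = 15.099.

15.10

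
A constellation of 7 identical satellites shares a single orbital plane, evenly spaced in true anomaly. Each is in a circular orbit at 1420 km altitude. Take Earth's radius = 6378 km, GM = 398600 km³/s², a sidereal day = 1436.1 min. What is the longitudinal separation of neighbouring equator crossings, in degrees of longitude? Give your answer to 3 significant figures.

4.09°

Semi-major axis a = 6378 + 1420 = 7798 km. Period T = 2π√(a³/μ) = 2π√(7798³/398600) = 6853.1 s = 114.22 min.
Single-satellite node shift = (6853.1/86166) × 360° = 28.63°.
With 7 satellites evenly phased, successive equator crossings are 28.63/7 = 4.090° apart.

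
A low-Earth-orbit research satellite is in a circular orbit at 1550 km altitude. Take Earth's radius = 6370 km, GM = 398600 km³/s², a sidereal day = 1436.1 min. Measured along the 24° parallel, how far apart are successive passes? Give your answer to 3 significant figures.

Semi-major axis a = 6370 + 1550 = 7920 km. Period T = 2π√(a³/μ) = 2π√(7920³/398600) = 7014.5 s = 116.91 min.
Node shift per orbit = (7014.5/86166) × 360° = 29.31°.
Equatorial spacing = 29.31 × 111.2 km/° = 3258 km.
At 24° latitude, spacing = 3258 × cos(24°) = 2977 km.

2980 km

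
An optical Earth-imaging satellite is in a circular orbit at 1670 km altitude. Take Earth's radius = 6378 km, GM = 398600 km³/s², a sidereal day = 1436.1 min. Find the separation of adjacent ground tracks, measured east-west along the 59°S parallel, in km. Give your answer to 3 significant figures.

1720 km

Semi-major axis a = 6378 + 1670 = 8048 km. Period T = 2π√(a³/μ) = 2π√(8048³/398600) = 7185.3 s = 119.75 min.
Node shift per orbit = (7185.3/86166) × 360° = 30.02°.
Equatorial spacing = 30.02 × 111.3 km/° = 3342 km.
At 59° latitude, spacing = 3342 × cos(59°) = 1721 km.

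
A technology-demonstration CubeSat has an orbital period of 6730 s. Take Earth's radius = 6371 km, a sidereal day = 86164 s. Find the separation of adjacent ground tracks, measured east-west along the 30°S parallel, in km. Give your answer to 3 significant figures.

Node shift per orbit = (6730.0/86164) × 360° = 28.12°.
Equatorial spacing = 28.12 × 111.2 km/° = 3127 km.
At 30° latitude, spacing = 3127 × cos(30°) = 2708 km.

2710 km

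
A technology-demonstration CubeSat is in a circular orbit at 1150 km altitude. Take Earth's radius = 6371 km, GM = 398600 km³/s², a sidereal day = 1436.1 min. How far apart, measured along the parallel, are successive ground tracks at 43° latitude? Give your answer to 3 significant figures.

Semi-major axis a = 6371 + 1150 = 7521 km. Period T = 2π√(a³/μ) = 2π√(7521³/398600) = 6491.2 s = 108.19 min.
Node shift per orbit = (6491.2/86166) × 360° = 27.12°.
Equatorial spacing = 27.12 × 111.2 km/° = 3016 km.
At 43° latitude, spacing = 3016 × cos(43°) = 2205 km.

2210 km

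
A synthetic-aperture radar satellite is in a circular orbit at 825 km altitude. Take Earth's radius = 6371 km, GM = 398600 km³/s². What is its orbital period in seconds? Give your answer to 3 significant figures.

Semi-major axis a = 6371 + 825 = 7196 km. Period T = 2π√(a³/μ) = 2π√(7196³/398600) = 6075.0 s = 101.25 min.

6080 seconds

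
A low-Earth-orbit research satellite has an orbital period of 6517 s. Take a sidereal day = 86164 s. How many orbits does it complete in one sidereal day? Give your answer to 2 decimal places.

Orbits per sidereal day = 86164 / 6517.0 = 13.221.

13.22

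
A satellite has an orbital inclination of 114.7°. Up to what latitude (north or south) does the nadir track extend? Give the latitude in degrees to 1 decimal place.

65.3°

Retrograde orbit: the ground track reaches ±(180° − i) = ±(180 − 114.7) = ±65.3°.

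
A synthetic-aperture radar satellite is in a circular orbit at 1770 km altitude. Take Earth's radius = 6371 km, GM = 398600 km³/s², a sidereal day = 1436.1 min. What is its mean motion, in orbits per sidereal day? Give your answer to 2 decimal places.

Semi-major axis a = 6371 + 1770 = 8141 km. Period T = 2π√(a³/μ) = 2π√(8141³/398600) = 7310.2 s = 121.84 min.
Orbits per sidereal day = 86166 / 7310.2 = 11.787.

11.79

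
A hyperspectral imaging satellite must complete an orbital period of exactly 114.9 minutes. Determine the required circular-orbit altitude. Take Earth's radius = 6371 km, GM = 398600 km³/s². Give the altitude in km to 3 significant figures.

T = 114.9 min = 6894.0 s.
From T = 2π√(a³/μ): a = (μ T²/4π²)^(1/3) = (398600 × 6894.0² / 4π²)^(1/3) = 7829 km.
Altitude h = a − R = 7829 − 6371 = 1458 km.

1460 km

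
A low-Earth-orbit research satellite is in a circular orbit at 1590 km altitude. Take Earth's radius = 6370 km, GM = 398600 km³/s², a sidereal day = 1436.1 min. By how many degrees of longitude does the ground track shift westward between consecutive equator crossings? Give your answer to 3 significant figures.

29.5°

Semi-major axis a = 6370 + 1590 = 7960 km. Period T = 2π√(a³/μ) = 2π√(7960³/398600) = 7067.7 s = 117.80 min.
During one orbit Earth rotates (7067.7 / 86166) × 360° = 29.53°.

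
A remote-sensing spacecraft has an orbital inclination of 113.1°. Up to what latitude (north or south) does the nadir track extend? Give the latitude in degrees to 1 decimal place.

Retrograde orbit: the ground track reaches ±(180° − i) = ±(180 − 113.1) = ±66.9°.

66.9°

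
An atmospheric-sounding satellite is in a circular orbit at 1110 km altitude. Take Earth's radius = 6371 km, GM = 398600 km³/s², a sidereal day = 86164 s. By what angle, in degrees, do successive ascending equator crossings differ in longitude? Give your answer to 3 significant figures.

Semi-major axis a = 6371 + 1110 = 7481 km. Period T = 2π√(a³/μ) = 2π√(7481³/398600) = 6439.5 s = 107.32 min.
During one orbit Earth rotates (6439.5 / 86164) × 360° = 26.90°.

26.9°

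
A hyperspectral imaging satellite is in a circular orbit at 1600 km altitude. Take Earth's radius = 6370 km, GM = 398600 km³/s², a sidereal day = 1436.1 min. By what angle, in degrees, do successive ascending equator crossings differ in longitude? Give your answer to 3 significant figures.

Semi-major axis a = 6370 + 1600 = 7970 km. Period T = 2π√(a³/μ) = 2π√(7970³/398600) = 7081.1 s = 118.02 min.
During one orbit Earth rotates (7081.1 / 86166) × 360° = 29.58°.

29.6°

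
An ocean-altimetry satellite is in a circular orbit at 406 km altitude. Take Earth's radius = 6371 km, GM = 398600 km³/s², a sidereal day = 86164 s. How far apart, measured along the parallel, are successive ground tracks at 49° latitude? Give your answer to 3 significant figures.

Semi-major axis a = 6371 + 406 = 6777 km. Period T = 2π√(a³/μ) = 2π√(6777³/398600) = 5552.2 s = 92.54 min.
Node shift per orbit = (5552.2/86164) × 360° = 23.20°.
Equatorial spacing = 23.20 × 111.2 km/° = 2579 km.
At 49° latitude, spacing = 2579 × cos(49°) = 1692 km.

1690 km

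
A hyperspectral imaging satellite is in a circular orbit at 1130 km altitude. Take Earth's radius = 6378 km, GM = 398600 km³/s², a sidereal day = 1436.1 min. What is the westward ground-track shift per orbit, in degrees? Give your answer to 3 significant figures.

27.0°

Semi-major axis a = 6378 + 1130 = 7508 km. Period T = 2π√(a³/μ) = 2π√(7508³/398600) = 6474.4 s = 107.91 min.
During one orbit Earth rotates (6474.4 / 86166) × 360° = 27.05°.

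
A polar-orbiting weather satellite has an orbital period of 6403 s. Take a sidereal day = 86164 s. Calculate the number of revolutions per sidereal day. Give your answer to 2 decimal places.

Orbits per sidereal day = 86164 / 6403.0 = 13.457.

13.46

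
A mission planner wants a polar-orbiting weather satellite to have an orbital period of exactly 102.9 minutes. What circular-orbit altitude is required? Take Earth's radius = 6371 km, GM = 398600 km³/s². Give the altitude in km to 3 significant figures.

903 km

T = 102.9 min = 6174.0 s.
From T = 2π√(a³/μ): a = (μ T²/4π²)^(1/3) = (398600 × 6174.0² / 4π²)^(1/3) = 7274 km.
Altitude h = a − R = 7274 − 6371 = 903 km.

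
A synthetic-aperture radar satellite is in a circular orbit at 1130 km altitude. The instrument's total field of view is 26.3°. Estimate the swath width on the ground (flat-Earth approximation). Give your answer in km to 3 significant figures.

Half-angle = 26.3°/2 = 13.15°.
Swath width ≈ 2h·tan(θ/2) = 2 × 1130 × tan(13.15°) = 528.0 km.

528 km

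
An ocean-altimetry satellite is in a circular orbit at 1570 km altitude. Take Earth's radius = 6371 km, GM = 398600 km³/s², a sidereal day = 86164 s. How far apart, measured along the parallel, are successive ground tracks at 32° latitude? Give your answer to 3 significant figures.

Semi-major axis a = 6371 + 1570 = 7941 km. Period T = 2π√(a³/μ) = 2π√(7941³/398600) = 7042.5 s = 117.37 min.
Node shift per orbit = (7042.5/86164) × 360° = 29.42°.
Equatorial spacing = 29.42 × 111.2 km/° = 3272 km.
At 32° latitude, spacing = 3272 × cos(32°) = 2775 km.

2770 km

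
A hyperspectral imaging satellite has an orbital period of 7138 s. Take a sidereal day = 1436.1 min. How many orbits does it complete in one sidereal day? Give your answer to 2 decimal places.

Orbits per sidereal day = 86166 / 7138.0 = 12.071.

12.07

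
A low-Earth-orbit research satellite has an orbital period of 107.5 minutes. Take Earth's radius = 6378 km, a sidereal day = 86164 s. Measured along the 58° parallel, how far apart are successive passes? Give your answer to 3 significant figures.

T = 107.5 min = 6450.0 s.
Node shift per orbit = (6450.0/86164) × 360° = 26.95°.
Equatorial spacing = 26.95 × 111.3 km/° = 3000 km.
At 58° latitude, spacing = 3000 × cos(58°) = 1590 km.

1590 km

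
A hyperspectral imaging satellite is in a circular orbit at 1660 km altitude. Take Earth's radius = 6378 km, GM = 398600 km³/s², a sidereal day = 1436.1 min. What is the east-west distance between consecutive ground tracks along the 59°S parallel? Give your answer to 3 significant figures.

Semi-major axis a = 6378 + 1660 = 8038 km. Period T = 2π√(a³/μ) = 2π√(8038³/398600) = 7171.9 s = 119.53 min.
Node shift per orbit = (7171.9/86166) × 360° = 29.96°.
Equatorial spacing = 29.96 × 111.3 km/° = 3336 km.
At 59° latitude, spacing = 3336 × cos(59°) = 1718 km.

1720 km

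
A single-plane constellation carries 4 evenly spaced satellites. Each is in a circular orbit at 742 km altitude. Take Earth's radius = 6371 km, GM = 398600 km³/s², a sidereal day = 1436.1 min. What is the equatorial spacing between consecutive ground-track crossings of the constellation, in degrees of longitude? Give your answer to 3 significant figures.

6.24°

Semi-major axis a = 6371 + 742 = 7113 km. Period T = 2π√(a³/μ) = 2π√(7113³/398600) = 5970.2 s = 99.50 min.
Single-satellite node shift = (5970.2/86166) × 360° = 24.94°.
With 4 satellites evenly phased, successive equator crossings are 24.94/4 = 6.236° apart.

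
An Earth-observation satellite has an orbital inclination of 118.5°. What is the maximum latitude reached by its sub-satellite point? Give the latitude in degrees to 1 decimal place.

Retrograde orbit: the ground track reaches ±(180° − i) = ±(180 − 118.5) = ±61.5°.

61.5°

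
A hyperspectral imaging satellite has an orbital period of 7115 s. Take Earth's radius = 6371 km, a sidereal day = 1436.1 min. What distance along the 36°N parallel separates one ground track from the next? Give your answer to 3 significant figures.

Node shift per orbit = (7115.0/86166) × 360° = 29.73°.
Equatorial spacing = 29.73 × 111.2 km/° = 3305 km.
At 36° latitude, spacing = 3305 × cos(36°) = 2674 km.

2670 km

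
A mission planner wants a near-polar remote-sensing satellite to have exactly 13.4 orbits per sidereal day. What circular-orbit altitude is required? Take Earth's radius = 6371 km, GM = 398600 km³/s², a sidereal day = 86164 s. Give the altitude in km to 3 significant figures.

1100 km

Required period T = 86164 / 13.4 = 6430.1 s.
From T = 2π√(a³/μ): a = (μ T²/4π²)^(1/3) = (398600 × 6430.1² / 4π²)^(1/3) = 7474 km.
Altitude h = a − R = 7474 − 6371 = 1103 km.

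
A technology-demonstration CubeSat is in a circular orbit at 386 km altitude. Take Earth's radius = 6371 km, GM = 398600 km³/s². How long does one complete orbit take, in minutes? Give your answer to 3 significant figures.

92.1 min

Semi-major axis a = 6371 + 386 = 6757 km. Period T = 2π√(a³/μ) = 2π√(6757³/398600) = 5527.7 s = 92.13 min.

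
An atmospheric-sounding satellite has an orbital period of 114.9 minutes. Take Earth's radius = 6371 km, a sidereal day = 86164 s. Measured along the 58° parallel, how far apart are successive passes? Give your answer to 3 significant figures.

T = 114.9 min = 6894.0 s.
Node shift per orbit = (6894.0/86164) × 360° = 28.80°.
Equatorial spacing = 28.80 × 111.2 km/° = 3203 km.
At 58° latitude, spacing = 3203 × cos(58°) = 1697 km.

1700 km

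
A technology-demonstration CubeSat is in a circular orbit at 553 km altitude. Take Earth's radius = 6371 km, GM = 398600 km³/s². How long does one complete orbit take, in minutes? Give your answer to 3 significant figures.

95.6 min

Semi-major axis a = 6371 + 553 = 6924 km. Period T = 2π√(a³/μ) = 2π√(6924³/398600) = 5733.9 s = 95.56 min.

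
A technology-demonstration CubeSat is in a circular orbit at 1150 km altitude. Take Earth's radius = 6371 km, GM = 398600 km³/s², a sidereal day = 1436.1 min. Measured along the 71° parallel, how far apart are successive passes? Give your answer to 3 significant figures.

982 km

Semi-major axis a = 6371 + 1150 = 7521 km. Period T = 2π√(a³/μ) = 2π√(7521³/398600) = 6491.2 s = 108.19 min.
Node shift per orbit = (6491.2/86166) × 360° = 27.12°.
Equatorial spacing = 27.12 × 111.2 km/° = 3016 km.
At 71° latitude, spacing = 3016 × cos(71°) = 982 km.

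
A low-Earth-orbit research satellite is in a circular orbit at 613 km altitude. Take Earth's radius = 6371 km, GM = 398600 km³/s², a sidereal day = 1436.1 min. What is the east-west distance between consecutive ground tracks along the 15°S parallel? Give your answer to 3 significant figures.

2610 km

Semi-major axis a = 6371 + 613 = 6984 km. Period T = 2π√(a³/μ) = 2π√(6984³/398600) = 5808.5 s = 96.81 min.
Node shift per orbit = (5808.5/86166) × 360° = 24.27°.
Equatorial spacing = 24.27 × 111.2 km/° = 2698 km.
At 15° latitude, spacing = 2698 × cos(15°) = 2607 km.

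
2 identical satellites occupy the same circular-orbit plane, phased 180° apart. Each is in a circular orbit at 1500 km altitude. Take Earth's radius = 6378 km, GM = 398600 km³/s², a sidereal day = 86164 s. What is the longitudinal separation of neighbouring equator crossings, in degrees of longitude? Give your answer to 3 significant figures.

Semi-major axis a = 6378 + 1500 = 7878 km. Period T = 2π√(a³/μ) = 2π√(7878³/398600) = 6958.8 s = 115.98 min.
Single-satellite node shift = (6958.8/86164) × 360° = 29.07°.
With 2 satellites evenly phased, successive equator crossings are 29.07/2 = 14.537° apart.

14.5°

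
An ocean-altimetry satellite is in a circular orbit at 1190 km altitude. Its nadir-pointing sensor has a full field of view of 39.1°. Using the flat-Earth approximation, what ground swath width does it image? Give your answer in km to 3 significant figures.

Half-angle = 39.1°/2 = 19.55°.
Swath width ≈ 2h·tan(θ/2) = 2 × 1190 × tan(19.55°) = 845.1 km.

845 km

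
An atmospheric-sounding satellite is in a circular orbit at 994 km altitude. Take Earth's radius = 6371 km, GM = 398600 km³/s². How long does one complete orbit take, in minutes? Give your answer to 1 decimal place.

104.8 min

Semi-major axis a = 6371 + 994 = 7365 km. Period T = 2π√(a³/μ) = 2π√(7365³/398600) = 6290.3 s = 104.84 min.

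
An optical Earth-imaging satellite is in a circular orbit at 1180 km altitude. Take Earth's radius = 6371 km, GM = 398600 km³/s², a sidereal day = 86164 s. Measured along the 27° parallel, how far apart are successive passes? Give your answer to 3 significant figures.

Semi-major axis a = 6371 + 1180 = 7551 km. Period T = 2π√(a³/μ) = 2π√(7551³/398600) = 6530.1 s = 108.83 min.
Node shift per orbit = (6530.1/86164) × 360° = 27.28°.
Equatorial spacing = 27.28 × 111.2 km/° = 3034 km.
At 27° latitude, spacing = 3034 × cos(27°) = 2703 km.

2700 km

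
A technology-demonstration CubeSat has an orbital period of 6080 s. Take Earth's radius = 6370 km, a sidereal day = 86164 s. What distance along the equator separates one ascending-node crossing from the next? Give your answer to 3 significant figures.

During one orbit Earth rotates (6080.0 / 86164) × 360° = 25.40°.
At the equator that is 25.40° × (2π·6370/360) km/° = 25.40 × 111.2 = 2824 km.

2820 km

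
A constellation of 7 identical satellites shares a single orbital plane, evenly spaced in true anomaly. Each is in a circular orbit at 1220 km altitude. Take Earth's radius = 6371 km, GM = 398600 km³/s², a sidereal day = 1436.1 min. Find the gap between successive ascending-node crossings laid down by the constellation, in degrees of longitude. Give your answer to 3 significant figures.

Semi-major axis a = 6371 + 1220 = 7591 km. Period T = 2π√(a³/μ) = 2π√(7591³/398600) = 6582.0 s = 109.70 min.
Single-satellite node shift = (6582.0/86166) × 360° = 27.50°.
With 7 satellites evenly phased, successive equator crossings are 27.50/7 = 3.929° apart.

3.93°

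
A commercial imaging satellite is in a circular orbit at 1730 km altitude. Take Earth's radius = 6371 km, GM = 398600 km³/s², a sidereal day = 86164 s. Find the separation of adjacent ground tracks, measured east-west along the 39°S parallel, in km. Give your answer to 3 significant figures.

2620 km

Semi-major axis a = 6371 + 1730 = 8101 km. Period T = 2π√(a³/μ) = 2π√(8101³/398600) = 7256.4 s = 120.94 min.
Node shift per orbit = (7256.4/86164) × 360° = 30.32°.
Equatorial spacing = 30.32 × 111.2 km/° = 3371 km.
At 39° latitude, spacing = 3371 × cos(39°) = 2620 km.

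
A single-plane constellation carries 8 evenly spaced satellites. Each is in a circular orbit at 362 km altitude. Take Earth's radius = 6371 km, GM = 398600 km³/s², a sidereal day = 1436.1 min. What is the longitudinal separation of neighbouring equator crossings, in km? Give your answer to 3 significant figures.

319 km

Semi-major axis a = 6371 + 362 = 6733 km. Period T = 2π√(a³/μ) = 2π√(6733³/398600) = 5498.2 s = 91.64 min.
Single-satellite node shift = (5498.2/86166) × 360° = 22.97°.
With 8 satellites evenly phased, successive equator crossings are 22.97/8 = 2.871° apart.
That is 2.871 × 111.2 = 319 km at the equator.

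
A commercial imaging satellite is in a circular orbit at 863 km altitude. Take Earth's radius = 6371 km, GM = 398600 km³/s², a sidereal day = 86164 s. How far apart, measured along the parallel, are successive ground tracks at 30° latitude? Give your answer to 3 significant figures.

2460 km

Semi-major axis a = 6371 + 863 = 7234 km. Period T = 2π√(a³/μ) = 2π√(7234³/398600) = 6123.2 s = 102.05 min.
Node shift per orbit = (6123.2/86164) × 360° = 25.58°.
Equatorial spacing = 25.58 × 111.2 km/° = 2845 km.
At 30° latitude, spacing = 2845 × cos(30°) = 2464 km.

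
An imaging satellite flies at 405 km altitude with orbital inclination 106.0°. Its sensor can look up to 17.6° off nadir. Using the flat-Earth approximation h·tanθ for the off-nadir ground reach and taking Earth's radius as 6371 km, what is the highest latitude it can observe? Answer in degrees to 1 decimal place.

75.2°

Retrograde orbit: the ground track reaches ±(180° − i) = ±(180 − 106.0) = ±74.0°.
Sensor half-swath on the ground ≈ 405·tan(17.6°) = 128 km = 1.16° of latitude.
Maximum observable latitude ≈ 74.0 + 1.16 = 75.2°.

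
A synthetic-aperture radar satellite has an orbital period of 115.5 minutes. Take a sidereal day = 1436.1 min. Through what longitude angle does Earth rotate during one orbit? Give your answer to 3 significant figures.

T = 115.5 min = 6930.0 s.
During one orbit Earth rotates (6930.0 / 86166) × 360° = 28.95°.

29.0°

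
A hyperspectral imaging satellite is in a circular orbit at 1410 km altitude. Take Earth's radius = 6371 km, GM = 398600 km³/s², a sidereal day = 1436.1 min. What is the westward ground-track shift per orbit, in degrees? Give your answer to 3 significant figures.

28.5°

Semi-major axis a = 6371 + 1410 = 7781 km. Period T = 2π√(a³/μ) = 2π√(7781³/398600) = 6830.7 s = 113.84 min.
During one orbit Earth rotates (6830.7 / 86166) × 360° = 28.54°.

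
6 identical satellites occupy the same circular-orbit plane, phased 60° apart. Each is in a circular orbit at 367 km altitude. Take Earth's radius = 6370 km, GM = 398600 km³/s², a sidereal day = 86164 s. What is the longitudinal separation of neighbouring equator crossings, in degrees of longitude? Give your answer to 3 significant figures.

Semi-major axis a = 6370 + 367 = 6737 km. Period T = 2π√(a³/μ) = 2π√(6737³/398600) = 5503.1 s = 91.72 min.
Single-satellite node shift = (5503.1/86164) × 360° = 22.99°.
With 6 satellites evenly phased, successive equator crossings are 22.99/6 = 3.832° apart.

3.83°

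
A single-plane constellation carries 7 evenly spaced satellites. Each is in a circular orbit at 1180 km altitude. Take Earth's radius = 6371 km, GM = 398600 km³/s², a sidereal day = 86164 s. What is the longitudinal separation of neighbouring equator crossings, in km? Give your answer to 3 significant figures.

433 km

Semi-major axis a = 6371 + 1180 = 7551 km. Period T = 2π√(a³/μ) = 2π√(7551³/398600) = 6530.1 s = 108.83 min.
Single-satellite node shift = (6530.1/86164) × 360° = 27.28°.
With 7 satellites evenly phased, successive equator crossings are 27.28/7 = 3.898° apart.
That is 3.898 × 111.2 = 433 km at the equator.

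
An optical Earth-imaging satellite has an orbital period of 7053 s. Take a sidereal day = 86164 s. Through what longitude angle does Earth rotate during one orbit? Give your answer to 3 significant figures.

During one orbit Earth rotates (7053.0 / 86164) × 360° = 29.47°.

29.5°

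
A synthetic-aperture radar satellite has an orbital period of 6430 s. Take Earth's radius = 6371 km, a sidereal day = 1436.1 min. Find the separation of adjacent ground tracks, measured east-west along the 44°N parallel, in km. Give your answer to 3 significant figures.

Node shift per orbit = (6430.0/86166) × 360° = 26.86°.
Equatorial spacing = 26.86 × 111.2 km/° = 2987 km.
At 44° latitude, spacing = 2987 × cos(44°) = 2149 km.

2150 km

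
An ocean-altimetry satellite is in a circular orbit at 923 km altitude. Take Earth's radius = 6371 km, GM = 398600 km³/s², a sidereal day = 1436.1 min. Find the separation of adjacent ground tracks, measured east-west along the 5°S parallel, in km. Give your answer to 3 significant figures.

2870 km

Semi-major axis a = 6371 + 923 = 7294 km. Period T = 2π√(a³/μ) = 2π√(7294³/398600) = 6199.5 s = 103.33 min.
Node shift per orbit = (6199.5/86166) × 360° = 25.90°.
Equatorial spacing = 25.90 × 111.2 km/° = 2880 km.
At 5° latitude, spacing = 2880 × cos(5°) = 2869 km.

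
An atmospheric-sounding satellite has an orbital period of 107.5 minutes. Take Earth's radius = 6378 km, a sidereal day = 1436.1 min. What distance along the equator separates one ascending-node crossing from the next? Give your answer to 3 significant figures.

3000 km

T = 107.5 min = 6450.0 s.
During one orbit Earth rotates (6450.0 / 86166) × 360° = 26.95°.
At the equator that is 26.95° × (2π·6378/360) km/° = 26.95 × 111.3 = 3000 km.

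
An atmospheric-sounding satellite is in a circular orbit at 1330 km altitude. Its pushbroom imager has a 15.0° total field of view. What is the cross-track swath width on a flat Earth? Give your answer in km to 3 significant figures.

Half-angle = 15.0°/2 = 7.5°.
Swath width ≈ 2h·tan(θ/2) = 2 × 1330 × tan(7.5°) = 350.2 km.

350 km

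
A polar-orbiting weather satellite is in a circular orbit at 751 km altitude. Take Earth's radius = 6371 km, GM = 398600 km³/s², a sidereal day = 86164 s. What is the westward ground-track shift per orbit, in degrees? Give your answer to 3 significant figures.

Semi-major axis a = 6371 + 751 = 7122 km. Period T = 2π√(a³/μ) = 2π√(7122³/398600) = 5981.6 s = 99.69 min.
During one orbit Earth rotates (5981.6 / 86164) × 360° = 24.99°.

25.0°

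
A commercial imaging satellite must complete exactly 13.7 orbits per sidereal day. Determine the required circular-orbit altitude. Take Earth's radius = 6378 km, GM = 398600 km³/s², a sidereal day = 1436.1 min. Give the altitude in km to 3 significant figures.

986 km

Required period T = 86166 / 13.7 = 6289.5 s.
From T = 2π√(a³/μ): a = (μ T²/4π²)^(1/3) = (398600 × 6289.5² / 4π²)^(1/3) = 7364 km.
Altitude h = a − R = 7364 − 6378 = 986 km.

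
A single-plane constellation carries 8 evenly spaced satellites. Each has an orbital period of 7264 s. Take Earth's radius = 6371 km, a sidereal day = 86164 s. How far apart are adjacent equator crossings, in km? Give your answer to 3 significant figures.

422 km

Single-satellite node shift = (7264.0/86164) × 360° = 30.35°.
With 8 satellites evenly phased, successive equator crossings are 30.35/8 = 3.794° apart.
That is 3.794 × 111.2 = 422 km at the equator.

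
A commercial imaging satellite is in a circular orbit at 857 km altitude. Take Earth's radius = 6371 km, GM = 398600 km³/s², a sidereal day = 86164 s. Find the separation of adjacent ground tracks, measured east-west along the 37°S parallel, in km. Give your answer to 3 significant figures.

2270 km

Semi-major axis a = 6371 + 857 = 7228 km. Period T = 2π√(a³/μ) = 2π√(7228³/398600) = 6115.6 s = 101.93 min.
Node shift per orbit = (6115.6/86164) × 360° = 25.55°.
Equatorial spacing = 25.55 × 111.2 km/° = 2841 km.
At 37° latitude, spacing = 2841 × cos(37°) = 2269 km.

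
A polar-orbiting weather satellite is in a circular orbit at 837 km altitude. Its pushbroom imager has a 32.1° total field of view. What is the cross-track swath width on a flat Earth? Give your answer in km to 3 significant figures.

482 km

Half-angle = 32.1°/2 = 16.05°.
Swath width ≈ 2h·tan(θ/2) = 2 × 837 × tan(16.05°) = 481.6 km.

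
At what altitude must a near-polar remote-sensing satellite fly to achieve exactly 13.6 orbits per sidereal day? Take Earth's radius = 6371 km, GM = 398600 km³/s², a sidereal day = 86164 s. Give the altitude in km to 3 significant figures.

Required period T = 86164 / 13.6 = 6335.6 s.
From T = 2π√(a³/μ): a = (μ T²/4π²)^(1/3) = (398600 × 6335.6² / 4π²)^(1/3) = 7400 km.
Altitude h = a − R = 7400 − 6371 = 1029 km.

1030 km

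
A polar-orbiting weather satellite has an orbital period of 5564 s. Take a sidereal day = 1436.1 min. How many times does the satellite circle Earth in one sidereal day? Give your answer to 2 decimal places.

Orbits per sidereal day = 86166 / 5564.0 = 15.486.

15.49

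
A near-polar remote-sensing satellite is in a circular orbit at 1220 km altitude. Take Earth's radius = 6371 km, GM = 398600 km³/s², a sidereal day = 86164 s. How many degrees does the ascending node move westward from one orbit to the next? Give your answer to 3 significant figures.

27.5°

Semi-major axis a = 6371 + 1220 = 7591 km. Period T = 2π√(a³/μ) = 2π√(7591³/398600) = 6582.0 s = 109.70 min.
During one orbit Earth rotates (6582.0 / 86164) × 360° = 27.50°.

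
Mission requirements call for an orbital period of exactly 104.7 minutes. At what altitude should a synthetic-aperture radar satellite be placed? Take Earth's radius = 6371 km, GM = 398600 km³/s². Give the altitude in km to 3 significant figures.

T = 104.7 min = 6282.0 s.
From T = 2π√(a³/μ): a = (μ T²/4π²)^(1/3) = (398600 × 6282.0² / 4π²)^(1/3) = 7359 km.
Altitude h = a − R = 7359 − 6371 = 988 km.

988 km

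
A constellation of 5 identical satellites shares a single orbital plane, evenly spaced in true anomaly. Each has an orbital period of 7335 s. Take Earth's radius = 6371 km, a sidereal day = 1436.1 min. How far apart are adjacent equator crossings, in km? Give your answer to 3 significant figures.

Single-satellite node shift = (7335.0/86166) × 360° = 30.65°.
With 5 satellites evenly phased, successive equator crossings are 30.65/5 = 6.129° apart.
That is 6.129 × 111.2 = 682 km at the equator.

682 km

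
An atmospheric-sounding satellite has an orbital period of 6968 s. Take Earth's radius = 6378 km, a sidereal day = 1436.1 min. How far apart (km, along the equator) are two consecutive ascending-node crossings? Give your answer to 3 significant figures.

During one orbit Earth rotates (6968.0 / 86166) × 360° = 29.11°.
At the equator that is 29.11° × (2π·6378/360) km/° = 29.11 × 111.3 = 3241 km.

3240 km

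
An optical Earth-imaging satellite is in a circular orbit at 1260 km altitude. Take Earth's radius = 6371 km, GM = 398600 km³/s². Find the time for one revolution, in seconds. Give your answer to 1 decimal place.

6634.1 seconds

Semi-major axis a = 6371 + 1260 = 7631 km. Period T = 2π√(a³/μ) = 2π√(7631³/398600) = 6634.1 s = 110.57 min.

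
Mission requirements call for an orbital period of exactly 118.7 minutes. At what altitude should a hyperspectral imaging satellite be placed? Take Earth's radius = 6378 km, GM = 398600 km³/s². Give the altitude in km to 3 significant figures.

T = 118.7 min = 7122.0 s.
From T = 2π√(a³/μ): a = (μ T²/4π²)^(1/3) = (398600 × 7122.0² / 4π²)^(1/3) = 8001 km.
Altitude h = a − R = 8001 − 6378 = 1623 km.

1620 km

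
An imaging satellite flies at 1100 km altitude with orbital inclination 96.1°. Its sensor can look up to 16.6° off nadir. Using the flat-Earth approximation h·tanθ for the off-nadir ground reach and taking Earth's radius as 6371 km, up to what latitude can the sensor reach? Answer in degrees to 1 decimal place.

86.8°

Retrograde orbit: the ground track reaches ±(180° − i) = ±(180 − 96.1) = ±83.9°.
Sensor half-swath on the ground ≈ 1100·tan(16.6°) = 328 km = 2.95° of latitude.
Maximum observable latitude ≈ 83.9 + 2.95 = 86.8°.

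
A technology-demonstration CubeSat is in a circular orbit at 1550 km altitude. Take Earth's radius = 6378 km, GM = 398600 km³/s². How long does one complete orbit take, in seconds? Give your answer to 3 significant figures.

7030 seconds

Semi-major axis a = 6378 + 1550 = 7928 km. Period T = 2π√(a³/μ) = 2π√(7928³/398600) = 7025.2 s = 117.09 min.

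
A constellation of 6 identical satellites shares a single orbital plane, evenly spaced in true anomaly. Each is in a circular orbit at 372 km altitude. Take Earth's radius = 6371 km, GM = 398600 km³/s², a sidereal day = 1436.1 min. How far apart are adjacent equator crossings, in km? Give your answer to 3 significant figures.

427 km

Semi-major axis a = 6371 + 372 = 6743 km. Period T = 2π√(a³/μ) = 2π√(6743³/398600) = 5510.5 s = 91.84 min.
Single-satellite node shift = (5510.5/86166) × 360° = 23.02°.
With 6 satellites evenly phased, successive equator crossings are 23.02/6 = 3.837° apart.
That is 3.837 × 111.2 = 427 km at the equator.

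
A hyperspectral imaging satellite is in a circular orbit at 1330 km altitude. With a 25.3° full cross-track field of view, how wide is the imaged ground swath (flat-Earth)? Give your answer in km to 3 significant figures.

Half-angle = 25.3°/2 = 12.65°.
Swath width ≈ 2h·tan(θ/2) = 2 × 1330 × tan(12.65°) = 597.0 km.

597 km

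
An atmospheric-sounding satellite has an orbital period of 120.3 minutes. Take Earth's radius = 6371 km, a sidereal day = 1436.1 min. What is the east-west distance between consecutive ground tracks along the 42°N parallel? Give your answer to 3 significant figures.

T = 120.3 min = 7218.0 s.
Node shift per orbit = (7218.0/86166) × 360° = 30.16°.
Equatorial spacing = 30.16 × 111.2 km/° = 3353 km.
At 42° latitude, spacing = 3353 × cos(42°) = 2492 km.

2490 km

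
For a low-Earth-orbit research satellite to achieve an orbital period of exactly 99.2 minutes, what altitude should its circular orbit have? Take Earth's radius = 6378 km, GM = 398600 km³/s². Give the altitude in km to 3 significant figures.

T = 99.2 min = 5952.0 s.
From T = 2π√(a³/μ): a = (μ T²/4π²)^(1/3) = (398600 × 5952.0² / 4π²)^(1/3) = 7099 km.
Altitude h = a − R = 7099 − 6378 = 721 km.

721 km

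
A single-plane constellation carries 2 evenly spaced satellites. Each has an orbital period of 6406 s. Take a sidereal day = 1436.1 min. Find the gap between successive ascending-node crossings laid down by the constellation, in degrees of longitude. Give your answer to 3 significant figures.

13.4°

Single-satellite node shift = (6406.0/86166) × 360° = 26.76°.
With 2 satellites evenly phased, successive equator crossings are 26.76/2 = 13.382° apart.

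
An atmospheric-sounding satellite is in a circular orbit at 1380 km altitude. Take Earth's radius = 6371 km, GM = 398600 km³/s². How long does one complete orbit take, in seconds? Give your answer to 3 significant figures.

6790 seconds

Semi-major axis a = 6371 + 1380 = 7751 km. Period T = 2π√(a³/μ) = 2π√(7751³/398600) = 6791.2 s = 113.19 min.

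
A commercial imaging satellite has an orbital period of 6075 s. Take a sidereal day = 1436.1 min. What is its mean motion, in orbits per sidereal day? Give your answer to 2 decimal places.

Orbits per sidereal day = 86166 / 6075.0 = 14.184.

14.18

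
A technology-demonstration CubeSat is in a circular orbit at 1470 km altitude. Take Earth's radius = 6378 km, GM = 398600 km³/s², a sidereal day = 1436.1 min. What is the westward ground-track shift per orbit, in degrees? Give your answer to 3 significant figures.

28.9°

Semi-major axis a = 6378 + 1470 = 7848 km. Period T = 2π√(a³/μ) = 2π√(7848³/398600) = 6919.1 s = 115.32 min.
During one orbit Earth rotates (6919.1 / 86166) × 360° = 28.91°.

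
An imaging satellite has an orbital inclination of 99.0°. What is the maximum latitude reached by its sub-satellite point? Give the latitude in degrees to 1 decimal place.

81.0°

Retrograde orbit: the ground track reaches ±(180° − i) = ±(180 − 99.0) = ±81.0°.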